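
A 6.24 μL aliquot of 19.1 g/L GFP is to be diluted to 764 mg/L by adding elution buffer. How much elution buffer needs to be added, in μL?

764 mg/L = 0.764 g/L.
V₂ = C₁V₁/C₂ = 19.1 × 6.24 / 0.764 = 156 μL.
Diluent to add = V₂ − V₁ = 156 − 6.24 = 150 μL.

150 μL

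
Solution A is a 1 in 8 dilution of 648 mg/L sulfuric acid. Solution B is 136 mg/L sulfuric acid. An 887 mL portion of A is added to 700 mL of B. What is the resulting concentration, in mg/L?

C_A = 648 mg/L / 8 = 81.0 mg/L.
C_mix = (C_A·V_A + C_B·V_B)/(V_A + V_B) = (81.0×887 + 136×700) / 1587 = 105 mg/L.

105 mg/L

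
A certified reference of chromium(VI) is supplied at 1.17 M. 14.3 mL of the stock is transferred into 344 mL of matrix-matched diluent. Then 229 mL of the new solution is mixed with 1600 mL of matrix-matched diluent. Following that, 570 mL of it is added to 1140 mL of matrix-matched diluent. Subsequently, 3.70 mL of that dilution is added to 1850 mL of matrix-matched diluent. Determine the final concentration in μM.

Overall dilution factor = 25.06 × 7.987 × 3 × 501 = 3.01 × 10⁵.
1.17 M / 3.01 × 10⁵ = 3.89 × 10⁻⁶ M = 3.89 μM.

3.89 μM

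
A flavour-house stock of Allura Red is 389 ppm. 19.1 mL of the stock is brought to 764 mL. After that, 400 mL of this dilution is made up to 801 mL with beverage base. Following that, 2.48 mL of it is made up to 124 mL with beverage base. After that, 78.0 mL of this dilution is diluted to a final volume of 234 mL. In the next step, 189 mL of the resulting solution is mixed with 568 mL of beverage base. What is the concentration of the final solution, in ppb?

8.08 ppb

Overall dilution factor = 40 × 2.002 × 50 × 3 × 4.005 = 4.81 × 10⁴.
389 ppm / 4.81 × 10⁴ = 8.08 × 10⁻³ ppm = 8.08 ppb.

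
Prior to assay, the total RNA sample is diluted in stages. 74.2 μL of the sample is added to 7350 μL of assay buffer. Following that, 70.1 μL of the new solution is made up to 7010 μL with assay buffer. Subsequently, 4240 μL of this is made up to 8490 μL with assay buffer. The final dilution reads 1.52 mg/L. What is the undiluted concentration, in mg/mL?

Overall dilution factor = 100.1 × 100 × 2.002 = 2.00 × 10⁴.
Original = 1.52 mg/L × 2.00 × 10⁴ = 3.05 × 10⁴ mg/L = 30.5 mg/mL.

30.5 mg/mL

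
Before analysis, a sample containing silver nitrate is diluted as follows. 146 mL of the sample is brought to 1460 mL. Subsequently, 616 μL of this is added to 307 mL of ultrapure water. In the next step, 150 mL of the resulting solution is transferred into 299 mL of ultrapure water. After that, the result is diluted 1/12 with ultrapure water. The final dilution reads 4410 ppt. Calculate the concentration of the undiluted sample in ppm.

791 ppm

Overall dilution factor = 10 × 499.4 × 2.993 × 12 = 1.79 × 10⁵.
Original = 4410 ppt × 1.79 × 10⁵ = 7.91 × 10⁸ ppt = 791 ppm.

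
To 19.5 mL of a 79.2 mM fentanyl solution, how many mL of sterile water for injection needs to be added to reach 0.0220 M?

0.0220 M = 22.0 mM.
V₂ = C₁V₁/C₂ = 79.2 × 19.5 / 22.0 = 70.2 mL.
Diluent to add = V₂ − V₁ = 70.2 − 19.5 = 50.7 mL.

50.7 mL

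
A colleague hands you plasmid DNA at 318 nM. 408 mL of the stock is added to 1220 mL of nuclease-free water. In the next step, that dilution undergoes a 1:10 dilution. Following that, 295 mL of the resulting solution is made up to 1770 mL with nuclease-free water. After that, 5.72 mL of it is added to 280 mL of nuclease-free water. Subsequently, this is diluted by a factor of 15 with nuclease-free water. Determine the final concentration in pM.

Overall dilution factor = 3.990 × 10 × 6 × 49.95 × 15 = 1.79 × 10⁵.
318 nM / 1.79 × 10⁵ = 1.77 × 10⁻³ nM = 1.77 pM.

1.77 pM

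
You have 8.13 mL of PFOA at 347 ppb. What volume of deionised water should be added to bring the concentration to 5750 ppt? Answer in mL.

482 mL

5750 ppt = 5.75 ppb.
V₂ = C₁V₁/C₂ = 347 × 8.13 / 5.75 = 491 mL.
Diluent to add = V₂ − V₁ = 491 − 8.13 = 482 mL.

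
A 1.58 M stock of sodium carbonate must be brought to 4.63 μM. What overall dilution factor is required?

3.41 × 10⁵

Factor = C₀/C_target = 1.58 M / 4.63 μM = 3.41 × 10⁵.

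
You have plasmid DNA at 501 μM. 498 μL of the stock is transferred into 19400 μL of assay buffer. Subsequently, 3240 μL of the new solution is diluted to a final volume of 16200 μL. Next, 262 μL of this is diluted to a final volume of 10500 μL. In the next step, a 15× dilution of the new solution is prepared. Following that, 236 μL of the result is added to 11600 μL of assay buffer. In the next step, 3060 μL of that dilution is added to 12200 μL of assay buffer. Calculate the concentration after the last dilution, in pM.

Overall dilution factor = 39.96 × 5 × 40.08 × 15 × 50.15 × 4.987 = 3.00 × 10⁷.
501 μM / 3.00 × 10⁷ = 1.67 × 10⁻⁵ μM = 16.7 pM.

16.7 pM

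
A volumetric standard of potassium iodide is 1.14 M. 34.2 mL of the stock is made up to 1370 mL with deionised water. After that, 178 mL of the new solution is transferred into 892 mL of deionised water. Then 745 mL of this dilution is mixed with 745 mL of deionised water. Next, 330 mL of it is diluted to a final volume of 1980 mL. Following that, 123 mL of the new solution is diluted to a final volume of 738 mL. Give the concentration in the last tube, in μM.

65.8 μM

Overall dilution factor = 40.06 × 6.011 × 2 × 6 × 6 = 1.73 × 10⁴.
1.14 M / 1.73 × 10⁴ = 6.58 × 10⁻⁵ M = 65.8 μM.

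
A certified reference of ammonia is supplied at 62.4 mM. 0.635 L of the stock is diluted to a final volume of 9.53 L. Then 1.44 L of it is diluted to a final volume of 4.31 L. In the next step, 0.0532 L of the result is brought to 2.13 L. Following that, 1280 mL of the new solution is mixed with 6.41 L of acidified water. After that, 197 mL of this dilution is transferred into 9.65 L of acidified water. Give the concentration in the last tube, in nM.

Overall dilution factor = 15.01 × 2.993 × 40.04 × 6.008 × 49.98 = 5.40 × 10⁵.
62.4 mM / 5.40 × 10⁵ = 1.16 × 10⁻⁴ mM = 116 nM.

116 nM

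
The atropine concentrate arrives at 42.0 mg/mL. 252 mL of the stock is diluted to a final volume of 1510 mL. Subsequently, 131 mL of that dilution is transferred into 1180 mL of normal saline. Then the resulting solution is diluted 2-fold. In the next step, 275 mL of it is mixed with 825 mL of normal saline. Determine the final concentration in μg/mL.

Overall dilution factor = 5.992 × 10.01 × 2 × 4 = 480.
42.0 mg/mL / 480 = 0.0875 mg/mL = 87.5 μg/mL.

87.5 μg/mL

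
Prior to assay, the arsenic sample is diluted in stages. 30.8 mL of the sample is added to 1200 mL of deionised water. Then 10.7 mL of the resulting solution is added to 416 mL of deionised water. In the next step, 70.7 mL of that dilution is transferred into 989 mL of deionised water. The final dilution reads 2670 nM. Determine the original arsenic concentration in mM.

Overall dilution factor = 39.96 × 39.88 × 14.99 = 2.39 × 10⁴.
Original = 2670 nM × 2.39 × 10⁴ = 6.38 × 10⁷ nM = 63.8 mM.

63.8 mM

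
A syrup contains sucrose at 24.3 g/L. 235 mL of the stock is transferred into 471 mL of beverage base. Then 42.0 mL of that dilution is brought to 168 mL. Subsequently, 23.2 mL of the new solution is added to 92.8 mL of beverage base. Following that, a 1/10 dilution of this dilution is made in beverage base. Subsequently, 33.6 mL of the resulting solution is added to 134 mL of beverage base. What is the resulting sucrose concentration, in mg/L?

8.11 mg/L

Overall dilution factor = 3.004 × 4 × 5 × 10 × 4.988 = 2997.
24.3 g/L / 2997 = 8.11 × 10⁻³ g/L = 8.11 mg/L.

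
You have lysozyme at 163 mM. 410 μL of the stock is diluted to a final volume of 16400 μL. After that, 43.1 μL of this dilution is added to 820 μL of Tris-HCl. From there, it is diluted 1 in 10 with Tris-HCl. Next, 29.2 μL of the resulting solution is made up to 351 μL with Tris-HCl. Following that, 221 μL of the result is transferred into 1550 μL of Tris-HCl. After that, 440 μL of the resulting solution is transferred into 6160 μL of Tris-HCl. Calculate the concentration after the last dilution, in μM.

Overall dilution factor = 40 × 20.03 × 10 × 12.02 × 8.014 × 15 = 1.16 × 10⁷.
163 mM / 1.16 × 10⁷ = 1.41 × 10⁻⁵ mM = 0.0141 μM.

0.0141 μM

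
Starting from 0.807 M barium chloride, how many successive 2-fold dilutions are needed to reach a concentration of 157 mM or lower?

3

Need 2ⁿ ≥ 5.14, so n ≥ log(5.14)/log(2) = 2.36.
Minimum whole steps: n = 3.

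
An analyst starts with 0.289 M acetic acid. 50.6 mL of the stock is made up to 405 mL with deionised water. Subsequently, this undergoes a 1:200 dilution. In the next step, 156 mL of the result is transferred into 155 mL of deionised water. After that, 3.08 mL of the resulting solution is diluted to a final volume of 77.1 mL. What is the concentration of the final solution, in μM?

Overall dilution factor = 8.004 × 200 × 1.994 × 25.03 = 7.99 × 10⁴.
0.289 M / 7.99 × 10⁴ = 3.62 × 10⁻⁶ M = 3.62 μM.

3.62 μM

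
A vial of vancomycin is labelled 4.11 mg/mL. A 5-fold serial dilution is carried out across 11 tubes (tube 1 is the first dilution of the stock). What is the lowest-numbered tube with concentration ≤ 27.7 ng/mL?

tube 8

Tube n has concentration 4.11 mg/mL / 5ⁿ.
Need 5ⁿ ≥ 4.11 mg/mL / 27.7 ng/mL = 1.48 × 10⁵, so n ≥ 7.40.
First such tube: n = 8.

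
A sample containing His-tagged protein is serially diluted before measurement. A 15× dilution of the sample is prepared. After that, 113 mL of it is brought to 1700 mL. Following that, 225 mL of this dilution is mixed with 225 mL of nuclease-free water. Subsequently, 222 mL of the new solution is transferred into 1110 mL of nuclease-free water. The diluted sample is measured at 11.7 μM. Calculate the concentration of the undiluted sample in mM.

Overall dilution factor = 15 × 15.04 × 2 × 6 = 2708.
Original = 11.7 μM × 2708 = 3.17 × 10⁴ μM = 31.7 mM.

31.7 mM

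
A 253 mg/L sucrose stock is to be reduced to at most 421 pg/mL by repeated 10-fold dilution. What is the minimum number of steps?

Need 10ⁿ ≥ 6.01 × 10⁵, so n ≥ log(6.01 × 10⁵)/log(10) = 5.78.
Minimum whole steps: n = 6.

6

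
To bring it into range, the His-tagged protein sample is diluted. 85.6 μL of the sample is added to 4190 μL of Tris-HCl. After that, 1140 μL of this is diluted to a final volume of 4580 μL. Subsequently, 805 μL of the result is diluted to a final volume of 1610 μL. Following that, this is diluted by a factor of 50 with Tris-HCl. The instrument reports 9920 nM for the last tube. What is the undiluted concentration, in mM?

199 mM

Overall dilution factor = 49.95 × 4.018 × 2 × 50 = 2.01 × 10⁴.
Original = 9920 nM × 2.01 × 10⁴ = 1.99 × 10⁸ nM = 199 mM.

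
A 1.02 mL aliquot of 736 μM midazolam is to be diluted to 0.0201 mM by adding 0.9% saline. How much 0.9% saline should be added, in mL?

36.3 mL

0.0201 mM = 20.1 μM.
V₂ = C₁V₁/C₂ = 736 × 1.02 / 20.1 = 37.3 mL.
Diluent to add = V₂ − V₁ = 37.3 − 1.02 = 36.3 mL.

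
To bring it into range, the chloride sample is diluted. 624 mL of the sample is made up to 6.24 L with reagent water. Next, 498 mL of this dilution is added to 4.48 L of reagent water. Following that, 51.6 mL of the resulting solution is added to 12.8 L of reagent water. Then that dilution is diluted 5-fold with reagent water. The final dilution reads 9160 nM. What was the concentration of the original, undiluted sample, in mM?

Overall dilution factor = 10 × 9.996 × 249.1 × 5 = 1.24 × 10⁵.
Original = 9160 nM × 1.24 × 10⁵ = 1.14 × 10⁹ nM = 1140 mM.

1140 mM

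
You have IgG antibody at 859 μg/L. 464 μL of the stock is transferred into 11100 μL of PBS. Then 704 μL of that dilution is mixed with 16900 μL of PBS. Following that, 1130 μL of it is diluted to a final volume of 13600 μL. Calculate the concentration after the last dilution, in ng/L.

115 ng/L

Overall dilution factor = 24.92 × 25.01 × 12.04 = 7500.
859 μg/L / 7500 = 0.115 μg/L = 115 ng/L.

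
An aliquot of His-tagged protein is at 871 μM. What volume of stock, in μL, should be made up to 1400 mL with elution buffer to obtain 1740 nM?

1740 nM = 1.74 μM.
V₁ = C₂V₂/C₁ = 1.74 × 1400 / 871 = 2.80 mL = 2800 μL.

2800 μL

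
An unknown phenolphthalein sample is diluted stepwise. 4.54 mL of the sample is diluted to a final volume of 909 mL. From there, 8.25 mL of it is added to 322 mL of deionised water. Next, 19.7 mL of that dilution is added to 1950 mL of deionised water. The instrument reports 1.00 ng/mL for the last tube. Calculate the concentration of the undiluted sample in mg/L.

Overall dilution factor = 200.2 × 40.03 × 99.98 = 8.01 × 10⁵.
Original = 1.00 ng/mL × 8.01 × 10⁵ = 8.01 × 10⁵ ng/mL = 801 mg/L.

801 mg/L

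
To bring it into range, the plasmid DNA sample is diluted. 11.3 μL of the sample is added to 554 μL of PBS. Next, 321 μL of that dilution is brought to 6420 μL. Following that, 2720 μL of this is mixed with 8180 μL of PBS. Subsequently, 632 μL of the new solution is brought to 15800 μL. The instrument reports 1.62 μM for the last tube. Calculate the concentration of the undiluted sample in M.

0.162 M

Overall dilution factor = 50.03 × 20 × 4.007 × 25 = 1.00 × 10⁵.
Original = 1.62 μM × 1.00 × 10⁵ = 1.62 × 10⁵ μM = 0.162 M.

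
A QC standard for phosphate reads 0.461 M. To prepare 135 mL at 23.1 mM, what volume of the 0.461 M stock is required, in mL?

6.76 mL

23.1 mM = 0.0231 M.
V₁ = C₂V₂/C₁ = 0.0231 × 135 / 0.461 = 6.76 mL.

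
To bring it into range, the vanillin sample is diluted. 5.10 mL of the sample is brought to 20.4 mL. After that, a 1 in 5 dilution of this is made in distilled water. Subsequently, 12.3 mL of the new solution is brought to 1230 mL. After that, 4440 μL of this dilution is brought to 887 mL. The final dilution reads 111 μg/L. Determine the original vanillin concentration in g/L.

Overall dilution factor = 4 × 5 × 100 × 199.8 = 4.00 × 10⁵.
Original = 111 μg/L × 4.00 × 10⁵ = 4.44 × 10⁷ μg/L = 44.4 g/L.

44.4 g/L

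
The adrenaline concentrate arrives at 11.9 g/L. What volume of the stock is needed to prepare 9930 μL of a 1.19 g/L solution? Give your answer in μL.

993 μL

V₁ = C₂V₂/C₁ = 1.19 × 9930 / 11.9 = 993 μL.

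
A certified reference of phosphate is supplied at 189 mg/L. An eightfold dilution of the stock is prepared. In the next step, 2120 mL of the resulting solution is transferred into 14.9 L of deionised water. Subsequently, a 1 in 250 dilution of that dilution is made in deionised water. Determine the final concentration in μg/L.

Overall dilution factor = 8 × 8.028 × 250 = 1.61 × 10⁴.
189 mg/L / 1.61 × 10⁴ = 0.0118 mg/L = 11.8 μg/L.

11.8 μg/L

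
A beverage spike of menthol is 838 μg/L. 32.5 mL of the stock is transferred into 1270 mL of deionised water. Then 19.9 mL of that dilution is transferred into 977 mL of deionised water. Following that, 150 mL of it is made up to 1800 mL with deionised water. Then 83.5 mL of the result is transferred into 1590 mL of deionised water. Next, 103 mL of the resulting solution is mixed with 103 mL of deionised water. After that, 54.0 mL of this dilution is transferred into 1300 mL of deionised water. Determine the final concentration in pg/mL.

0.0346 pg/mL

Overall dilution factor = 40.08 × 50.10 × 12 × 20.04 × 2 × 25.07 = 2.42 × 10⁷.
838 μg/L / 2.42 × 10⁷ = 3.46 × 10⁻⁵ μg/L = 0.0346 pg/mL.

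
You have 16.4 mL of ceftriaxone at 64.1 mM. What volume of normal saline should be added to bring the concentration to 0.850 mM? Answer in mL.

1220 mL

V₂ = C₁V₁/C₂ = 64.1 × 16.4 / 0.850 = 1237 mL.
Diluent to add = V₂ − V₁ = 1237 − 16.4 = 1220 mL.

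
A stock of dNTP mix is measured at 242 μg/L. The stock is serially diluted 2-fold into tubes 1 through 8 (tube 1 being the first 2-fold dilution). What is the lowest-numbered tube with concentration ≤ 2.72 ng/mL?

Tube n has concentration 242 μg/L / 2ⁿ.
Need 2ⁿ ≥ 242 μg/L / 2.72 ng/mL = 89.0, so n ≥ 6.48.
First such tube: n = 7.

tube 7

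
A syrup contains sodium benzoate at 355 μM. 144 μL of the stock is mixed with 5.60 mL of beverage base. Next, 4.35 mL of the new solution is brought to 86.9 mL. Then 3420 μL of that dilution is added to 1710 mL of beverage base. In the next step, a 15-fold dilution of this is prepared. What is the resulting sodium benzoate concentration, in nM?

Overall dilution factor = 39.89 × 19.98 × 501 × 15 = 5.99 × 10⁶.
355 μM / 5.99 × 10⁶ = 5.93 × 10⁻⁵ μM = 0.0593 nM.

0.0593 nM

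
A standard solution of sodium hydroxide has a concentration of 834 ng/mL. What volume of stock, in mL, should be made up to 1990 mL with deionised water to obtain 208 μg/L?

496 mL

208 μg/L = 208 ng/mL.
V₁ = C₂V₂/C₁ = 208 × 1990 / 834 = 496 mL.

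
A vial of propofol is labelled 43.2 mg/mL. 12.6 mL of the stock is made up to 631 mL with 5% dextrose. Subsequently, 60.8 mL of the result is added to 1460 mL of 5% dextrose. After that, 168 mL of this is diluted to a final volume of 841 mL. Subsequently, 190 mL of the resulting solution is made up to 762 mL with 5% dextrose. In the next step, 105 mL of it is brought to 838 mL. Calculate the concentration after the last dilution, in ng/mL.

Overall dilution factor = 50.08 × 25.01 × 5.006 × 4.011 × 7.981 = 2.01 × 10⁵.
43.2 mg/mL / 2.01 × 10⁵ = 2.15 × 10⁻⁴ mg/mL = 215 ng/mL.

215 ng/mL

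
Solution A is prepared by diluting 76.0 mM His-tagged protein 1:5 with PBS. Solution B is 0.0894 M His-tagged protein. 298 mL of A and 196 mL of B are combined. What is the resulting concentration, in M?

0.0446 M

C_A = 76.0 mM / 5 = 15.2 mM.
C_B = 0.0894 M = 89.4 mM.
C_mix = (C_A·V_A + C_B·V_B)/(V_A + V_B) = (15.2×298 + 89.4×196) / 494.0 = 44.6 mM = 0.0446 M.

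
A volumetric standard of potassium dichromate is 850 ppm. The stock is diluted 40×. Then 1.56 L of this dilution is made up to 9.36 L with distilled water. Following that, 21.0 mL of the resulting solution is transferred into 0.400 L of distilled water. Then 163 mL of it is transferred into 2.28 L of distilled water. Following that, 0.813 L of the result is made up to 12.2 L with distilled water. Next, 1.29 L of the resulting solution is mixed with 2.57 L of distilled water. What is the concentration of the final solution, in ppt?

Overall dilution factor = 40 × 6 × 20.05 × 14.99 × 15.01 × 2.992 = 3.24 × 10⁶.
850 ppm / 3.24 × 10⁶ = 2.63 × 10⁻⁴ ppm = 263 ppt.

263 ppt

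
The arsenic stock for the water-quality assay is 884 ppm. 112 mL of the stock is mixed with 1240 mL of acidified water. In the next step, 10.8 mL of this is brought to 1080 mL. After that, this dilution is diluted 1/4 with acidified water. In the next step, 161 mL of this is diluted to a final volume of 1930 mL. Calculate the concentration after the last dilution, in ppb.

15.3 ppb

Overall dilution factor = 12.07 × 100 × 4 × 11.99 = 5.79 × 10⁴.
884 ppm / 5.79 × 10⁴ = 0.0153 ppm = 15.3 ppb.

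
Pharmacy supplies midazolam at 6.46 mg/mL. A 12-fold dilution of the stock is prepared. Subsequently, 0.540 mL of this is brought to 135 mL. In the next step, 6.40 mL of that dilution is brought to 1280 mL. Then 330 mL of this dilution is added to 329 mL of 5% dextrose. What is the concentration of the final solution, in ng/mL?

Overall dilution factor = 12 × 250 × 200 × 1.997 = 1.20 × 10⁶.
6.46 mg/mL / 1.20 × 10⁶ = 5.39 × 10⁻⁶ mg/mL = 5.39 ng/mL.

5.39 ng/mL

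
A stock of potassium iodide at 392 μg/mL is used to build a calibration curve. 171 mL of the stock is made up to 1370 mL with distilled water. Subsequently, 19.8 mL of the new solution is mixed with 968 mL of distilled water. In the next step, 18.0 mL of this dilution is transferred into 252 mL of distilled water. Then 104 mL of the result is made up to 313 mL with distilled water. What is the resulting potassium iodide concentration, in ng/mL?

Overall dilution factor = 8.012 × 49.89 × 15 × 3.010 = 1.80 × 10⁴.
392 μg/mL / 1.80 × 10⁴ = 0.0217 μg/mL = 21.7 ng/mL.

21.7 ng/mL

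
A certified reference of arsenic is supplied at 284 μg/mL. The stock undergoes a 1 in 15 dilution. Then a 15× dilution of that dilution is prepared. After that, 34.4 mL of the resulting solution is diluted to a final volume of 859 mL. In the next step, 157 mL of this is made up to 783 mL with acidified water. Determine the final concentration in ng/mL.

Overall dilution factor = 15 × 15 × 24.97 × 4.987 = 2.80 × 10⁴.
284 μg/mL / 2.80 × 10⁴ = 0.0101 μg/mL = 10.1 ng/mL.

10.1 ng/mL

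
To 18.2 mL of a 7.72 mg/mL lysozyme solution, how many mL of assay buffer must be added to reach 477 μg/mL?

477 μg/mL = 0.477 mg/mL.
V₂ = C₁V₁/C₂ = 7.72 × 18.2 / 0.477 = 295 mL.
Diluent to add = V₂ − V₁ = 295 − 18.2 = 276 mL.

276 mL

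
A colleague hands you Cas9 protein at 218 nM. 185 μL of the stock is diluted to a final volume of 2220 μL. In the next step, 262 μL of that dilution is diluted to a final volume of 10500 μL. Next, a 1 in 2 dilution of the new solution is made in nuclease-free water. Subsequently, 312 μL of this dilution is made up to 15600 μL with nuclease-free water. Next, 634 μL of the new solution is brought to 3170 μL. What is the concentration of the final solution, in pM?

0.907 pM

Overall dilution factor = 12 × 40.08 × 2 × 50 × 5 = 2.40 × 10⁵.
218 nM / 2.40 × 10⁵ = 9.07 × 10⁻⁴ nM = 0.907 pM.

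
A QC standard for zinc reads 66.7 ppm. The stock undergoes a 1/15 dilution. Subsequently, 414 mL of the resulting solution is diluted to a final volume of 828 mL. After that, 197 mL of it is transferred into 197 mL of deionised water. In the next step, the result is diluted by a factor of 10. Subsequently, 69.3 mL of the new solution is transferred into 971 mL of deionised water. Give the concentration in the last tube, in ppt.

Overall dilution factor = 15 × 2 × 2 × 10 × 15.01 = 9007.
66.7 ppm / 9007 = 7.41 × 10⁻³ ppm = 7410 ppt.

7410 ppt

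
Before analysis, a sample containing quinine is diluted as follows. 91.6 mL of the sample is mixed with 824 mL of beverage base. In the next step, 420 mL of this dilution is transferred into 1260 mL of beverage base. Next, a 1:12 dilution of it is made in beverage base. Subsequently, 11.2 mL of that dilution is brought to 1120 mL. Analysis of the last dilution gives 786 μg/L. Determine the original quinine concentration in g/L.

Overall dilution factor = 9.996 × 4 × 12 × 100 = 4.80 × 10⁴.
Original = 786 μg/L × 4.80 × 10⁴ = 3.77 × 10⁷ μg/L = 37.7 g/L.

37.7 g/L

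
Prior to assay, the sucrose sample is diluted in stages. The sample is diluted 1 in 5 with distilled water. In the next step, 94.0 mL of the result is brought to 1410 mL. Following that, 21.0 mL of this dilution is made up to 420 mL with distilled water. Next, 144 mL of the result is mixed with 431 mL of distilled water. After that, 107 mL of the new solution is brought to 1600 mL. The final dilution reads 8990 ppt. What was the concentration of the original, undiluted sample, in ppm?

805 ppm

Overall dilution factor = 5 × 15 × 20 × 3.993 × 14.95 = 8.96 × 10⁴.
Original = 8990 ppt × 8.96 × 10⁴ = 8.05 × 10⁸ ppt = 805 ppm.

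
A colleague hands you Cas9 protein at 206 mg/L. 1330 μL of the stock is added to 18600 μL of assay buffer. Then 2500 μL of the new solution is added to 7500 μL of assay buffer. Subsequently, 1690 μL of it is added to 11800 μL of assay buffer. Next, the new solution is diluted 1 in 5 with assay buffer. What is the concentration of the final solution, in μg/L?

Overall dilution factor = 14.98 × 4 × 7.982 × 5 = 2392.
206 mg/L / 2392 = 0.0861 mg/L = 86.1 μg/L.

86.1 μg/L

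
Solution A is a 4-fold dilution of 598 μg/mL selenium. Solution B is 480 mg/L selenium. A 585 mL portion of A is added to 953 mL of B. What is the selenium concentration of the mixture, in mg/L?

354 mg/L

C_A = 598 μg/mL / 4 = 150 μg/mL.
C_B = 480 mg/L = 480 μg/mL.
C_mix = (C_A·V_A + C_B·V_B)/(V_A + V_B) = (150×585 + 480×953) / 1538 = 354 μg/mL = 354 mg/L.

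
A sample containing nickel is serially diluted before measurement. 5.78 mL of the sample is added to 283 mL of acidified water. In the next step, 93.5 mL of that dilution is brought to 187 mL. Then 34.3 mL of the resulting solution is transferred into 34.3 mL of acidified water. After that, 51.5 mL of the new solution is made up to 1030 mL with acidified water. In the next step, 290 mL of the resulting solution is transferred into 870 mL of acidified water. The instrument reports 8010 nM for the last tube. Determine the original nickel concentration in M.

Overall dilution factor = 49.96 × 2 × 2 × 20 × 4 = 1.60 × 10⁴.
Original = 8010 nM × 1.60 × 10⁴ = 1.28 × 10⁸ nM = 0.128 M.

0.128 M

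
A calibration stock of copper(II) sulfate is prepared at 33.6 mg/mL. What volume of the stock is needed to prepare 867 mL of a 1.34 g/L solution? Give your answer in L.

0.0346 L

1.34 g/L = 1.34 mg/mL.
V₁ = C₂V₂/C₁ = 1.34 × 867 / 33.6 = 34.6 mL = 0.0346 L.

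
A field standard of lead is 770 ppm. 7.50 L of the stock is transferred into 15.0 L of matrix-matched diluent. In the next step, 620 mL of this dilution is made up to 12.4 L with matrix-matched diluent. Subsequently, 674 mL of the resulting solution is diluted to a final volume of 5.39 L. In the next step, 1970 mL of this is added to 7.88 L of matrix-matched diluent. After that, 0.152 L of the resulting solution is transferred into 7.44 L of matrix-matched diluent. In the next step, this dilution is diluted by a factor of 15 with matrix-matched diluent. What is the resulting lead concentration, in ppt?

428 ppt

Overall dilution factor = 3 × 20 × 7.997 × 5 × 49.95 × 15 = 1.80 × 10⁶.
770 ppm / 1.80 × 10⁶ = 4.28 × 10⁻⁴ ppm = 428 ppt.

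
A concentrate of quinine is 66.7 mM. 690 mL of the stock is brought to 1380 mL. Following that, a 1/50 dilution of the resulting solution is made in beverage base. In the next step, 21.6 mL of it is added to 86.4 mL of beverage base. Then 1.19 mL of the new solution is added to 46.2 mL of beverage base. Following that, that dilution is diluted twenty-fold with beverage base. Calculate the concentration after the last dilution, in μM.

0.167 μM

Overall dilution factor = 2 × 50 × 5 × 39.82 × 20 = 3.98 × 10⁵.
66.7 mM / 3.98 × 10⁵ = 1.67 × 10⁻⁴ mM = 0.167 μM.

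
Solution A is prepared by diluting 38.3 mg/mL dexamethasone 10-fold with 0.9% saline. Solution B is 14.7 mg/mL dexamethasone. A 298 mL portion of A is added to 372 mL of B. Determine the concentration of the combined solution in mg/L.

9870 mg/L

C_A = 38.3 mg/mL / 10 = 3.83 mg/mL.
C_mix = (C_A·V_A + C_B·V_B)/(V_A + V_B) = (3.83×298 + 14.7×372) / 670.0 = 9.87 mg/mL = 9870 mg/L.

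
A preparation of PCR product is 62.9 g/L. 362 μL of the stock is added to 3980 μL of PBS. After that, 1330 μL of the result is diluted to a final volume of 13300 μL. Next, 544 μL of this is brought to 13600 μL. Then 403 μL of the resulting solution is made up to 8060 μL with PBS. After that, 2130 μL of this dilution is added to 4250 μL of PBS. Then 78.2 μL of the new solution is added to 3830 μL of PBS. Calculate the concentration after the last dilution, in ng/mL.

Overall dilution factor = 11.99 × 10 × 25 × 20 × 2.995 × 49.98 = 8.98 × 10⁶.
62.9 g/L / 8.98 × 10⁶ = 7.01 × 10⁻⁶ g/L = 7.01 ng/mL.

7.01 ng/mL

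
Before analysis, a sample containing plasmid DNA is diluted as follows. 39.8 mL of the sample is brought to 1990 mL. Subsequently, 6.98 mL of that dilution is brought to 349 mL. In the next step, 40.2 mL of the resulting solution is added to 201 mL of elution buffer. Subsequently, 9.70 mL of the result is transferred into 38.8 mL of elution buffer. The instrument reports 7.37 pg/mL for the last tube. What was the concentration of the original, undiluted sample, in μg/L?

553 μg/L

Overall dilution factor = 50 × 50 × 6 × 5 = 7.50 × 10⁴.
Original = 7.37 pg/mL × 7.50 × 10⁴ = 5.53 × 10⁵ pg/mL = 553 μg/L.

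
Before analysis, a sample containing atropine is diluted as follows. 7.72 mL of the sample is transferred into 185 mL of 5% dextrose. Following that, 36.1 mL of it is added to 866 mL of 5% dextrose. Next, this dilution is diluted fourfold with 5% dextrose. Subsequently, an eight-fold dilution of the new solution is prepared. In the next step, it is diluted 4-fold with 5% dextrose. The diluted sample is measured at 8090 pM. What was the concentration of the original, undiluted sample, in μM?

Overall dilution factor = 24.96 × 24.99 × 4 × 8 × 4 = 7.98 × 10⁴.
Original = 8090 pM × 7.98 × 10⁴ = 6.46 × 10⁸ pM = 646 μM.

646 μM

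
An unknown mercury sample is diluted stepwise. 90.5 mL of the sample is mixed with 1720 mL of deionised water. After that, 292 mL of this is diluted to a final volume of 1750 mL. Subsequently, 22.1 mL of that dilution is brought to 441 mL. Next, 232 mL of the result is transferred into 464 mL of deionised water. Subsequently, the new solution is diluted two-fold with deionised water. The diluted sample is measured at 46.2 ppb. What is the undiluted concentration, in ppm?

Overall dilution factor = 20.01 × 5.993 × 19.95 × 3 × 2 = 1.44 × 10⁴.
Original = 46.2 ppb × 1.44 × 10⁴ = 6.63 × 10⁵ ppb = 663 ppm.

663 ppm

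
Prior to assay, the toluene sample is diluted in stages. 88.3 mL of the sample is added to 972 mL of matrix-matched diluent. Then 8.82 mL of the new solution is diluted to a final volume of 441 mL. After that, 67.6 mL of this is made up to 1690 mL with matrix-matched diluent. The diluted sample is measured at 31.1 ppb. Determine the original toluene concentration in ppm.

467 ppm

Overall dilution factor = 12.01 × 50 × 25 = 1.50 × 10⁴.
Original = 31.1 ppb × 1.50 × 10⁴ = 4.67 × 10⁵ ppb = 467 ppm.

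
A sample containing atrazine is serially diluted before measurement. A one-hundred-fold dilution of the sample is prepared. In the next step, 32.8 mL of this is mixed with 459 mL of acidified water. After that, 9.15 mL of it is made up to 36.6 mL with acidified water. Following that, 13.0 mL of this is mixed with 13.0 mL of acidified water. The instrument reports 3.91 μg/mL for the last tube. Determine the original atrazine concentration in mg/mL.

46.9 mg/mL

Overall dilution factor = 100 × 14.99 × 4 × 2 = 1.20 × 10⁴.
Original = 3.91 μg/mL × 1.20 × 10⁴ = 4.69 × 10⁴ μg/mL = 46.9 mg/mL.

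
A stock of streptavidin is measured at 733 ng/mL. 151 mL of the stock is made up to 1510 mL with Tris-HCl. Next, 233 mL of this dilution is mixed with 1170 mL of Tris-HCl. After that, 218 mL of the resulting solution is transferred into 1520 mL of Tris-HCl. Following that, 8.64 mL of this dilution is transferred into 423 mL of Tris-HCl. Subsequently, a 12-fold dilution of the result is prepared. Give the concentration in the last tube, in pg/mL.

Overall dilution factor = 10 × 6.021 × 7.972 × 49.96 × 12 = 2.88 × 10⁵.
733 ng/mL / 2.88 × 10⁵ = 2.55 × 10⁻³ ng/mL = 2.55 pg/mL.

2.55 pg/mL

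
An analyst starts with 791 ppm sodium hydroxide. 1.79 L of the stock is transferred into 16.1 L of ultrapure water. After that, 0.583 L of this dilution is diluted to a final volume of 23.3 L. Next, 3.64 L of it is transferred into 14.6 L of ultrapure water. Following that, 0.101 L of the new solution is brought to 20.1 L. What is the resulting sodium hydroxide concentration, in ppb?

Overall dilution factor = 9.994 × 39.97 × 5.011 × 199.0 = 3.98 × 10⁵.
791 ppm / 3.98 × 10⁵ = 1.99 × 10⁻³ ppm = 1.99 ppb.

1.99 ppb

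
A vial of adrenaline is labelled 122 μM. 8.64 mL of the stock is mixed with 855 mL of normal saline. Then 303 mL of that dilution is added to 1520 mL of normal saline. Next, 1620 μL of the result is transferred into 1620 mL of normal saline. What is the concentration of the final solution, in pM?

203 pM

Overall dilution factor = 99.96 × 6.017 × 1001 = 6.02 × 10⁵.
122 μM / 6.02 × 10⁵ = 2.03 × 10⁻⁴ μM = 203 pM.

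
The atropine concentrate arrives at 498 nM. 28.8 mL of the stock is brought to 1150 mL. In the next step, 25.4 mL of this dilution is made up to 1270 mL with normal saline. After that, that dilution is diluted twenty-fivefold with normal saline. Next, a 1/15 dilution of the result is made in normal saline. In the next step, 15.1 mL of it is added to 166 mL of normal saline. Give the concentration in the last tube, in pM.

0.0555 pM

Overall dilution factor = 39.93 × 50 × 25 × 15 × 11.99 = 8.98 × 10⁶.
498 nM / 8.98 × 10⁶ = 5.55 × 10⁻⁵ nM = 0.0555 pM.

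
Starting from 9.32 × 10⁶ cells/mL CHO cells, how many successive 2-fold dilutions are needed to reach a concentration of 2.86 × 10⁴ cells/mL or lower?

9

Need 2ⁿ ≥ 326, so n ≥ log(326)/log(2) = 8.35.
Minimum whole steps: n = 9.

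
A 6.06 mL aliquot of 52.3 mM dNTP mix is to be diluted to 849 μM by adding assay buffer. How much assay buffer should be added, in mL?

367 mL

849 μM = 0.849 mM.
V₂ = C₁V₁/C₂ = 52.3 × 6.06 / 0.849 = 373 mL.
Diluent to add = V₂ − V₁ = 373 − 6.06 = 367 mL.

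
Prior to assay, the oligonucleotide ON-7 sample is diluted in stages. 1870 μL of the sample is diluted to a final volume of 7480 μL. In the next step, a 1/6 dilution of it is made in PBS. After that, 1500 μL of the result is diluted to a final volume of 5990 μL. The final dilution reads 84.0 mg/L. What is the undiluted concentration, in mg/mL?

8.05 mg/mL

Overall dilution factor = 4 × 6 × 3.993 = 95.8.
Original = 84.0 mg/L × 95.8 = 8051 mg/L = 8.05 mg/mL.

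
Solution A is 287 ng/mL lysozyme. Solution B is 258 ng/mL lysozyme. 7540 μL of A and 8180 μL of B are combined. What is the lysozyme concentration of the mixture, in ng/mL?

C_mix = (C_A·V_A + C_B·V_B)/(V_A + V_B) = (287×7540 + 258×8180) / 15720 = 272 ng/mL.

272 ng/mL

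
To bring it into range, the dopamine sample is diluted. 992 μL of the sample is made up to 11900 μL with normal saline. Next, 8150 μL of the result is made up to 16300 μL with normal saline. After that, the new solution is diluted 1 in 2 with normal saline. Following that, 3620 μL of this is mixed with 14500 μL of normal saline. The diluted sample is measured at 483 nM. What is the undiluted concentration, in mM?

Overall dilution factor = 12.00 × 2 × 2 × 5.006 = 240.
Original = 483 nM × 240 = 1.16 × 10⁵ nM = 0.116 mM.

0.116 mM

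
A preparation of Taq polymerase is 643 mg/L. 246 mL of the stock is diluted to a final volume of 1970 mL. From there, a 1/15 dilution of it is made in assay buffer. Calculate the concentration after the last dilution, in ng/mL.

5350 ng/mL

Overall dilution factor = 8.008 × 15 = 120.
643 mg/L / 120 = 5.35 mg/L = 5350 ng/mL.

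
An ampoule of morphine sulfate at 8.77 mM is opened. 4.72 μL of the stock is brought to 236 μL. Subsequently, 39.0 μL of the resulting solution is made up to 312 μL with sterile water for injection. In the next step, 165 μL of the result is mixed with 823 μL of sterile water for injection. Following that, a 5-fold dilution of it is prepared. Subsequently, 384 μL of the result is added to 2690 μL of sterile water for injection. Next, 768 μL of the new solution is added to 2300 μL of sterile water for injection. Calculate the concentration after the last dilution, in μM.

0.0229 μM

Overall dilution factor = 50 × 8 × 5.988 × 5 × 8.005 × 3.995 = 3.83 × 10⁵.
8.77 mM / 3.83 × 10⁵ = 2.29 × 10⁻⁵ mM = 0.0229 μM.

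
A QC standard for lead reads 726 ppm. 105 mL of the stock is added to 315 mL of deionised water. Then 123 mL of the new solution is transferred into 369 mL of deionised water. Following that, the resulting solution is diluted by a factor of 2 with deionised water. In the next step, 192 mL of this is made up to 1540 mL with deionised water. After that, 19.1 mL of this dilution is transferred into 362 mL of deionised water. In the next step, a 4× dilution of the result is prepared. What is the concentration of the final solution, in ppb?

35.4 ppb

Overall dilution factor = 4 × 4 × 2 × 8.021 × 19.95 × 4 = 2.05 × 10⁴.
726 ppm / 2.05 × 10⁴ = 0.0354 ppm = 35.4 ppb.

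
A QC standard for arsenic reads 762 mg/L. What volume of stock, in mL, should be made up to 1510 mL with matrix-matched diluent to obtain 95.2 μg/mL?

189 mL

95.2 μg/mL = 95.2 mg/L.
V₁ = C₂V₂/C₁ = 95.2 × 1510 / 762 = 189 mL.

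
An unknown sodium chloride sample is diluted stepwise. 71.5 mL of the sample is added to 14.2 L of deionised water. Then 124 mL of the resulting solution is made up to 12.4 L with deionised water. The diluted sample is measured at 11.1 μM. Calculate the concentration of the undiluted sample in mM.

Overall dilution factor = 199.6 × 100 = 2.00 × 10⁴.
Original = 11.1 μM × 2.00 × 10⁴ = 2.22 × 10⁵ μM = 222 mM.

222 mM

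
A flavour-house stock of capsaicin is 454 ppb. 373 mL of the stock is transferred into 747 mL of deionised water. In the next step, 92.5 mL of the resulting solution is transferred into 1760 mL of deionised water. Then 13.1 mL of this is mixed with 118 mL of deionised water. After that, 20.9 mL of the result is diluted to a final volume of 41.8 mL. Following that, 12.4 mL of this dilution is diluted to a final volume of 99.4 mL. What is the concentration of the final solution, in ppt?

47.1 ppt

Overall dilution factor = 3.003 × 20.03 × 10.01 × 2 × 8.016 = 9648.
454 ppb / 9648 = 0.0471 ppb = 47.1 ppt.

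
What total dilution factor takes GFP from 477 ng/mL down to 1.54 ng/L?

Factor = C₀/C_target = 477 ng/mL / 1.54 ng/L = 3.10 × 10⁵.

3.10 × 10⁵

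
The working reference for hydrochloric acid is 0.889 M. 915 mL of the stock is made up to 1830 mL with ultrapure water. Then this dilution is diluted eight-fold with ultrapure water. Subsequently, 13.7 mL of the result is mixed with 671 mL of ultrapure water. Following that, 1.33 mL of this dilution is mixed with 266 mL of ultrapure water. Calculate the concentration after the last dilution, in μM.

Overall dilution factor = 2 × 8 × 49.98 × 201 = 1.61 × 10⁵.
0.889 M / 1.61 × 10⁵ = 5.53 × 10⁻⁶ M = 5.53 μM.

5.53 μM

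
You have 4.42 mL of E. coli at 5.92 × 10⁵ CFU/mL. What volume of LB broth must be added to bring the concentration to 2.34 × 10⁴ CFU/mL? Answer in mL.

V₂ = C₁V₁/C₂ = 5.92 × 10⁵ × 4.42 / 2.34 × 10⁴ = 112 mL.
Diluent to add = V₂ − V₁ = 112 − 4.42 = 107 mL.

107 mL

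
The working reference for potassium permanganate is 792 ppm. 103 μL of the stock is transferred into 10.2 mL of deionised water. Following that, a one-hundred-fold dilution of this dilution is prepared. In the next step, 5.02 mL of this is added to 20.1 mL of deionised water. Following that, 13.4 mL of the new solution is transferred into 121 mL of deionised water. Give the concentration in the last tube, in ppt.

Overall dilution factor = 100.0 × 100 × 5.004 × 10.03 = 5.02 × 10⁵.
792 ppm / 5.02 × 10⁵ = 1.58 × 10⁻³ ppm = 1580 ppt.

1580 ppt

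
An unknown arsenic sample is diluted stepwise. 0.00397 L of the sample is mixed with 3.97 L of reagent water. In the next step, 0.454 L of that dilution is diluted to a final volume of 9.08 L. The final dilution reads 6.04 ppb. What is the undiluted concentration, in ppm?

121 ppm

Overall dilution factor = 1001 × 20 = 2.00 × 10⁴.
Original = 6.04 ppb × 2.00 × 10⁴ = 1.21 × 10⁵ ppb = 121 ppm.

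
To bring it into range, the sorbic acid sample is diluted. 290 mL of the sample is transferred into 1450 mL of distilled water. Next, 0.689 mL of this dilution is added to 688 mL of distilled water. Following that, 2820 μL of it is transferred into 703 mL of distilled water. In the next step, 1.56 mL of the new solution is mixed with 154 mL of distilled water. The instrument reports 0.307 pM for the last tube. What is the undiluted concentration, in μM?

46.0 μM

Overall dilution factor = 6 × 999.5 × 250.3 × 99.72 = 1.50 × 10⁸.
Original = 0.307 pM × 1.50 × 10⁸ = 4.60 × 10⁷ pM = 46.0 μM.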